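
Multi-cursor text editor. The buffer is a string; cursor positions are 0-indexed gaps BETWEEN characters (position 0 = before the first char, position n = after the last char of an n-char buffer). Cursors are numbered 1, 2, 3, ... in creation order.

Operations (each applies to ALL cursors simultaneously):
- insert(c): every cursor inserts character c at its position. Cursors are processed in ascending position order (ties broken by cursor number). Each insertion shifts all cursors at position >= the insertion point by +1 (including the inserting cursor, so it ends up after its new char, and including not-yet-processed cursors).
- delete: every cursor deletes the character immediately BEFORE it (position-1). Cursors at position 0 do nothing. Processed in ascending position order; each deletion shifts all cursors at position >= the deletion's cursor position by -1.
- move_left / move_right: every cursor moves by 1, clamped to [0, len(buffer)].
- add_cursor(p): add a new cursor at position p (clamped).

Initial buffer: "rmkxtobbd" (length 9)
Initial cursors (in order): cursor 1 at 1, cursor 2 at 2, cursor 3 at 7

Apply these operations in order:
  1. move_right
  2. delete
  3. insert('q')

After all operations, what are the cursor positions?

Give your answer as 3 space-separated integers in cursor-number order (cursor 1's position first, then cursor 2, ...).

After op 1 (move_right): buffer="rmkxtobbd" (len 9), cursors c1@2 c2@3 c3@8, authorship .........
After op 2 (delete): buffer="rxtobd" (len 6), cursors c1@1 c2@1 c3@5, authorship ......
After op 3 (insert('q')): buffer="rqqxtobqd" (len 9), cursors c1@3 c2@3 c3@8, authorship .12....3.

Answer: 3 3 8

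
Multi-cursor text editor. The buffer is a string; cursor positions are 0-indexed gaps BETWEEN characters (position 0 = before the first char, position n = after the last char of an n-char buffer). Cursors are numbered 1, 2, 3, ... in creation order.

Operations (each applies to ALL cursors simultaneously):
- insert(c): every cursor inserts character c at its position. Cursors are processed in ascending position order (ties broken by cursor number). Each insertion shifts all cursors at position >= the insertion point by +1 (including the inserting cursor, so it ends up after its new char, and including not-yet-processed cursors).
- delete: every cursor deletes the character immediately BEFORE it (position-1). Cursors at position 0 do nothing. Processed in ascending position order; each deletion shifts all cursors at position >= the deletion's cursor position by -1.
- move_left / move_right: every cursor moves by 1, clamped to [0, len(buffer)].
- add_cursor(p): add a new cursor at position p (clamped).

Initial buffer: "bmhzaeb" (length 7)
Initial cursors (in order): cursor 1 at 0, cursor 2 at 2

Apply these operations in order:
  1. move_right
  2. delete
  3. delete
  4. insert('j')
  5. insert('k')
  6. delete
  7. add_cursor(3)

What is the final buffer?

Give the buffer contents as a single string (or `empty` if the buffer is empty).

Answer: jjzaeb

Derivation:
After op 1 (move_right): buffer="bmhzaeb" (len 7), cursors c1@1 c2@3, authorship .......
After op 2 (delete): buffer="mzaeb" (len 5), cursors c1@0 c2@1, authorship .....
After op 3 (delete): buffer="zaeb" (len 4), cursors c1@0 c2@0, authorship ....
After op 4 (insert('j')): buffer="jjzaeb" (len 6), cursors c1@2 c2@2, authorship 12....
After op 5 (insert('k')): buffer="jjkkzaeb" (len 8), cursors c1@4 c2@4, authorship 1212....
After op 6 (delete): buffer="jjzaeb" (len 6), cursors c1@2 c2@2, authorship 12....
After op 7 (add_cursor(3)): buffer="jjzaeb" (len 6), cursors c1@2 c2@2 c3@3, authorship 12....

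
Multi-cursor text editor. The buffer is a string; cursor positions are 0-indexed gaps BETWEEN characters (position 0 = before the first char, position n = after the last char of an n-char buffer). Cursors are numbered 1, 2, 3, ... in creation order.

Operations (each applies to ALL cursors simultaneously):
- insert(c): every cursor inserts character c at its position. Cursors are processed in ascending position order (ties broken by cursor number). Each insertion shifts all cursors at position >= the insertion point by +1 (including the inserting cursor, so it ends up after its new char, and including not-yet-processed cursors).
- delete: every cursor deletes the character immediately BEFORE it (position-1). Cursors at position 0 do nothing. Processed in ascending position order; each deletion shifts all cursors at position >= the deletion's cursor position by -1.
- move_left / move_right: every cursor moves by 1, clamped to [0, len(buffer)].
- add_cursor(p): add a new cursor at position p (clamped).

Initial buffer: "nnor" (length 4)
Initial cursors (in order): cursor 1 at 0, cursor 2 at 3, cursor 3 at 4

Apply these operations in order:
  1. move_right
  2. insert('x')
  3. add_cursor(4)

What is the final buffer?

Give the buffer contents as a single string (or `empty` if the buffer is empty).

After op 1 (move_right): buffer="nnor" (len 4), cursors c1@1 c2@4 c3@4, authorship ....
After op 2 (insert('x')): buffer="nxnorxx" (len 7), cursors c1@2 c2@7 c3@7, authorship .1...23
After op 3 (add_cursor(4)): buffer="nxnorxx" (len 7), cursors c1@2 c4@4 c2@7 c3@7, authorship .1...23

Answer: nxnorxx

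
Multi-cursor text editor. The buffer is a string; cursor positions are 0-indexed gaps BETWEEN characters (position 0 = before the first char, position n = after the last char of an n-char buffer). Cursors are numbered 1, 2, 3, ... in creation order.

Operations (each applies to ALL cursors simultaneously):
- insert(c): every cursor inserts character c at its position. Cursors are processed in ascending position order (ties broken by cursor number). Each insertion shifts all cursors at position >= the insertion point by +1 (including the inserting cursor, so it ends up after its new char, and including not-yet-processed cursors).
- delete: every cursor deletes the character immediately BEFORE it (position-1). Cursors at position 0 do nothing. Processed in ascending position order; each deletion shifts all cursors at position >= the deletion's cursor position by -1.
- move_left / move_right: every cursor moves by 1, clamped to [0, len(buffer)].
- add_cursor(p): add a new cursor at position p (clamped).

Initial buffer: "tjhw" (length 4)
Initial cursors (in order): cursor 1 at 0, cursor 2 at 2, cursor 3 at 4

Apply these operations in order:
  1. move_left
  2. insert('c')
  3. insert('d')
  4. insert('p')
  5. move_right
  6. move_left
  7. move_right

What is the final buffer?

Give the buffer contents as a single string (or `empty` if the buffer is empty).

After op 1 (move_left): buffer="tjhw" (len 4), cursors c1@0 c2@1 c3@3, authorship ....
After op 2 (insert('c')): buffer="ctcjhcw" (len 7), cursors c1@1 c2@3 c3@6, authorship 1.2..3.
After op 3 (insert('d')): buffer="cdtcdjhcdw" (len 10), cursors c1@2 c2@5 c3@9, authorship 11.22..33.
After op 4 (insert('p')): buffer="cdptcdpjhcdpw" (len 13), cursors c1@3 c2@7 c3@12, authorship 111.222..333.
After op 5 (move_right): buffer="cdptcdpjhcdpw" (len 13), cursors c1@4 c2@8 c3@13, authorship 111.222..333.
After op 6 (move_left): buffer="cdptcdpjhcdpw" (len 13), cursors c1@3 c2@7 c3@12, authorship 111.222..333.
After op 7 (move_right): buffer="cdptcdpjhcdpw" (len 13), cursors c1@4 c2@8 c3@13, authorship 111.222..333.

Answer: cdptcdpjhcdpw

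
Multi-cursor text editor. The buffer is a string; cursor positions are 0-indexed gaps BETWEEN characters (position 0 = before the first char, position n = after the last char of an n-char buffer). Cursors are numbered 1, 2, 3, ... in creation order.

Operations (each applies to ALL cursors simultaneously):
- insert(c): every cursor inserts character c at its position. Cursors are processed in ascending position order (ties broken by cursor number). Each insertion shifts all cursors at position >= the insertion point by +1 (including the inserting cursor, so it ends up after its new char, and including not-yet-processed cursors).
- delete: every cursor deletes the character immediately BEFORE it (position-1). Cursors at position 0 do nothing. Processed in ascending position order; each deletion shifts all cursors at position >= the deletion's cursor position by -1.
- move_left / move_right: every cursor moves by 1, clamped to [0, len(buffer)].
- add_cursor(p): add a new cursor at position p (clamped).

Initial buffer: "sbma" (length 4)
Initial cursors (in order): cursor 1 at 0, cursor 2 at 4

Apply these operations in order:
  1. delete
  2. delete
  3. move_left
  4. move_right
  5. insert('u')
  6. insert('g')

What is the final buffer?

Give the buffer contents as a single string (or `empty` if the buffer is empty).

After op 1 (delete): buffer="sbm" (len 3), cursors c1@0 c2@3, authorship ...
After op 2 (delete): buffer="sb" (len 2), cursors c1@0 c2@2, authorship ..
After op 3 (move_left): buffer="sb" (len 2), cursors c1@0 c2@1, authorship ..
After op 4 (move_right): buffer="sb" (len 2), cursors c1@1 c2@2, authorship ..
After op 5 (insert('u')): buffer="subu" (len 4), cursors c1@2 c2@4, authorship .1.2
After op 6 (insert('g')): buffer="sugbug" (len 6), cursors c1@3 c2@6, authorship .11.22

Answer: sugbug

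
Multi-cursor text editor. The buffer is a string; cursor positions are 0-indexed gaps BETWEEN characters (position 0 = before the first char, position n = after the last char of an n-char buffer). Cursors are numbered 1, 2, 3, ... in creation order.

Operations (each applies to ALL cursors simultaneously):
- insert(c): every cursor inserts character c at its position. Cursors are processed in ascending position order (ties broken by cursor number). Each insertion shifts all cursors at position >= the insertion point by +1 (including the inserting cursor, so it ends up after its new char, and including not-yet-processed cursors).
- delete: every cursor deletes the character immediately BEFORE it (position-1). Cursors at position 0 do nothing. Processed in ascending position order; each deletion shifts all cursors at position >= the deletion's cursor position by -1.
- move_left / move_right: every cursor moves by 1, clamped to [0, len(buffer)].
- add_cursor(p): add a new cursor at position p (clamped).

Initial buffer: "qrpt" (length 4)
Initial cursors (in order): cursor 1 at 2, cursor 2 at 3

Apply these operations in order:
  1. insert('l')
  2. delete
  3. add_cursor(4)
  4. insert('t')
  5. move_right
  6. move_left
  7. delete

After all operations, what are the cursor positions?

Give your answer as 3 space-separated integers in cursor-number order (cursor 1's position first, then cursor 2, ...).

Answer: 2 3 3

Derivation:
After op 1 (insert('l')): buffer="qrlplt" (len 6), cursors c1@3 c2@5, authorship ..1.2.
After op 2 (delete): buffer="qrpt" (len 4), cursors c1@2 c2@3, authorship ....
After op 3 (add_cursor(4)): buffer="qrpt" (len 4), cursors c1@2 c2@3 c3@4, authorship ....
After op 4 (insert('t')): buffer="qrtpttt" (len 7), cursors c1@3 c2@5 c3@7, authorship ..1.2.3
After op 5 (move_right): buffer="qrtpttt" (len 7), cursors c1@4 c2@6 c3@7, authorship ..1.2.3
After op 6 (move_left): buffer="qrtpttt" (len 7), cursors c1@3 c2@5 c3@6, authorship ..1.2.3
After op 7 (delete): buffer="qrpt" (len 4), cursors c1@2 c2@3 c3@3, authorship ...3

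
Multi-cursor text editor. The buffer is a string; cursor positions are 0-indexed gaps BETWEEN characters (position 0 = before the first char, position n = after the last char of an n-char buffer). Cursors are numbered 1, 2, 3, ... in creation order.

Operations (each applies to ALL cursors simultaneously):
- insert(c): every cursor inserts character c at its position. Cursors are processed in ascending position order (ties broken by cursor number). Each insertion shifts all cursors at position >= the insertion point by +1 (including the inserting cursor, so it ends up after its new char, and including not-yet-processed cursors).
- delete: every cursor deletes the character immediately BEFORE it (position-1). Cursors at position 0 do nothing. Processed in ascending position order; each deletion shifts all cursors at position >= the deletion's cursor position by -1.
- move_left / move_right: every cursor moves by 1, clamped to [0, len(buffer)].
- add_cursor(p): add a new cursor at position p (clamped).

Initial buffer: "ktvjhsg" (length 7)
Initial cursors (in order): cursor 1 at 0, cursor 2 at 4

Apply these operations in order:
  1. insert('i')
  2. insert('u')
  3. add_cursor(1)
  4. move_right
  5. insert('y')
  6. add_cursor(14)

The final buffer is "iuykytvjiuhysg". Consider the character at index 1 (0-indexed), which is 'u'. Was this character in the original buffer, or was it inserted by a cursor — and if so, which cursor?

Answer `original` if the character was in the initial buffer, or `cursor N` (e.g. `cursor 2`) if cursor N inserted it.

Answer: cursor 1

Derivation:
After op 1 (insert('i')): buffer="iktvjihsg" (len 9), cursors c1@1 c2@6, authorship 1....2...
After op 2 (insert('u')): buffer="iuktvjiuhsg" (len 11), cursors c1@2 c2@8, authorship 11....22...
After op 3 (add_cursor(1)): buffer="iuktvjiuhsg" (len 11), cursors c3@1 c1@2 c2@8, authorship 11....22...
After op 4 (move_right): buffer="iuktvjiuhsg" (len 11), cursors c3@2 c1@3 c2@9, authorship 11....22...
After op 5 (insert('y')): buffer="iuykytvjiuhysg" (len 14), cursors c3@3 c1@5 c2@12, authorship 113.1...22.2..
After op 6 (add_cursor(14)): buffer="iuykytvjiuhysg" (len 14), cursors c3@3 c1@5 c2@12 c4@14, authorship 113.1...22.2..
Authorship (.=original, N=cursor N): 1 1 3 . 1 . . . 2 2 . 2 . .
Index 1: author = 1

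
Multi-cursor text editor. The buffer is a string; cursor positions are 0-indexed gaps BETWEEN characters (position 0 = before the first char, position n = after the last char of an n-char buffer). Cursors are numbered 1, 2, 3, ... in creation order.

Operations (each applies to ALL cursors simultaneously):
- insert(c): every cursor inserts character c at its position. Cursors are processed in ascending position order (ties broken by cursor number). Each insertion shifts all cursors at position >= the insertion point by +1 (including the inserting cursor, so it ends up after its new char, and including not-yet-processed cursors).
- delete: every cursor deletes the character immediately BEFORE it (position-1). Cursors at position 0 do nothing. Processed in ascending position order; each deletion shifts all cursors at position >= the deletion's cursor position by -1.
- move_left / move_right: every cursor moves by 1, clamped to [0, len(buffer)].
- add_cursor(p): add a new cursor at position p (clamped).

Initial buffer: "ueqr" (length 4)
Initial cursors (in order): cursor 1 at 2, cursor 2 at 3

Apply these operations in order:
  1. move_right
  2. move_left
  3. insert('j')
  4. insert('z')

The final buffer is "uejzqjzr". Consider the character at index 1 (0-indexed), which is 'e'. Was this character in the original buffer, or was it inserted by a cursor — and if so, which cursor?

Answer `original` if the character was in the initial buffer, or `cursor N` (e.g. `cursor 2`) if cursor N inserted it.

After op 1 (move_right): buffer="ueqr" (len 4), cursors c1@3 c2@4, authorship ....
After op 2 (move_left): buffer="ueqr" (len 4), cursors c1@2 c2@3, authorship ....
After op 3 (insert('j')): buffer="uejqjr" (len 6), cursors c1@3 c2@5, authorship ..1.2.
After op 4 (insert('z')): buffer="uejzqjzr" (len 8), cursors c1@4 c2@7, authorship ..11.22.
Authorship (.=original, N=cursor N): . . 1 1 . 2 2 .
Index 1: author = original

Answer: original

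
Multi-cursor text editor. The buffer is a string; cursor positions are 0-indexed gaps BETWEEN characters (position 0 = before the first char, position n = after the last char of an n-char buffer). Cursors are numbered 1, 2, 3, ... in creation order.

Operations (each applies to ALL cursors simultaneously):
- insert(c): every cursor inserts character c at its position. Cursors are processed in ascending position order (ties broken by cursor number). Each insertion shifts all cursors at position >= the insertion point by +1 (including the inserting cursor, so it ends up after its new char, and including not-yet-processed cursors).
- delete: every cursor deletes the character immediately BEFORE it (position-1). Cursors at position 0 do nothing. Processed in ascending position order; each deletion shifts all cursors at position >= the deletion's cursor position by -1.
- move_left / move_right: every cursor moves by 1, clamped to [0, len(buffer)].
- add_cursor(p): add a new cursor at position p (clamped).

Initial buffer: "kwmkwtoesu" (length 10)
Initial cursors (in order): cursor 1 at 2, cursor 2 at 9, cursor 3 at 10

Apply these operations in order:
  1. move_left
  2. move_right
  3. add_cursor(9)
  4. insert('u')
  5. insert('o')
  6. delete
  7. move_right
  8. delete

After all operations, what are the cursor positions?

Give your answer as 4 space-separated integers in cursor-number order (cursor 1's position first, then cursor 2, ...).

Answer: 3 10 10 10

Derivation:
After op 1 (move_left): buffer="kwmkwtoesu" (len 10), cursors c1@1 c2@8 c3@9, authorship ..........
After op 2 (move_right): buffer="kwmkwtoesu" (len 10), cursors c1@2 c2@9 c3@10, authorship ..........
After op 3 (add_cursor(9)): buffer="kwmkwtoesu" (len 10), cursors c1@2 c2@9 c4@9 c3@10, authorship ..........
After op 4 (insert('u')): buffer="kwumkwtoesuuuu" (len 14), cursors c1@3 c2@12 c4@12 c3@14, authorship ..1.......24.3
After op 5 (insert('o')): buffer="kwuomkwtoesuuoouuo" (len 18), cursors c1@4 c2@15 c4@15 c3@18, authorship ..11.......2424.33
After op 6 (delete): buffer="kwumkwtoesuuuu" (len 14), cursors c1@3 c2@12 c4@12 c3@14, authorship ..1.......24.3
After op 7 (move_right): buffer="kwumkwtoesuuuu" (len 14), cursors c1@4 c2@13 c4@13 c3@14, authorship ..1.......24.3
After op 8 (delete): buffer="kwukwtoesu" (len 10), cursors c1@3 c2@10 c3@10 c4@10, authorship ..1......2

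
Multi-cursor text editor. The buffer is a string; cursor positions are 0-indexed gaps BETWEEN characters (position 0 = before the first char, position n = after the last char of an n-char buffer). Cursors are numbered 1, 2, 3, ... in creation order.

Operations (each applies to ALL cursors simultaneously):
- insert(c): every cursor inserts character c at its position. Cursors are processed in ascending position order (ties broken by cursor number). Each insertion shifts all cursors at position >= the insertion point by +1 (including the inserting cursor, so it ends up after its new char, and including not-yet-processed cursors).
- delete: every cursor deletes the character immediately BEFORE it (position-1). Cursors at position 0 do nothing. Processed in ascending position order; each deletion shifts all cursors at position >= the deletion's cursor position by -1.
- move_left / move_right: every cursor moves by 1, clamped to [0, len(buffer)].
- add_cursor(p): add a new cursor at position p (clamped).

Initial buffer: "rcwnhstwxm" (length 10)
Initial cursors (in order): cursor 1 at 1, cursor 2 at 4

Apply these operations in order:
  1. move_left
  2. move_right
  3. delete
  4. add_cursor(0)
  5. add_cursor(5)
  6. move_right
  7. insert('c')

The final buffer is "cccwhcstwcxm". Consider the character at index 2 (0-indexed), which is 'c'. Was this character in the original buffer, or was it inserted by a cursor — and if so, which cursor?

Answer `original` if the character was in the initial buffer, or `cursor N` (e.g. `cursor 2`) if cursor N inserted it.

After op 1 (move_left): buffer="rcwnhstwxm" (len 10), cursors c1@0 c2@3, authorship ..........
After op 2 (move_right): buffer="rcwnhstwxm" (len 10), cursors c1@1 c2@4, authorship ..........
After op 3 (delete): buffer="cwhstwxm" (len 8), cursors c1@0 c2@2, authorship ........
After op 4 (add_cursor(0)): buffer="cwhstwxm" (len 8), cursors c1@0 c3@0 c2@2, authorship ........
After op 5 (add_cursor(5)): buffer="cwhstwxm" (len 8), cursors c1@0 c3@0 c2@2 c4@5, authorship ........
After op 6 (move_right): buffer="cwhstwxm" (len 8), cursors c1@1 c3@1 c2@3 c4@6, authorship ........
After op 7 (insert('c')): buffer="cccwhcstwcxm" (len 12), cursors c1@3 c3@3 c2@6 c4@10, authorship .13..2...4..
Authorship (.=original, N=cursor N): . 1 3 . . 2 . . . 4 . .
Index 2: author = 3

Answer: cursor 3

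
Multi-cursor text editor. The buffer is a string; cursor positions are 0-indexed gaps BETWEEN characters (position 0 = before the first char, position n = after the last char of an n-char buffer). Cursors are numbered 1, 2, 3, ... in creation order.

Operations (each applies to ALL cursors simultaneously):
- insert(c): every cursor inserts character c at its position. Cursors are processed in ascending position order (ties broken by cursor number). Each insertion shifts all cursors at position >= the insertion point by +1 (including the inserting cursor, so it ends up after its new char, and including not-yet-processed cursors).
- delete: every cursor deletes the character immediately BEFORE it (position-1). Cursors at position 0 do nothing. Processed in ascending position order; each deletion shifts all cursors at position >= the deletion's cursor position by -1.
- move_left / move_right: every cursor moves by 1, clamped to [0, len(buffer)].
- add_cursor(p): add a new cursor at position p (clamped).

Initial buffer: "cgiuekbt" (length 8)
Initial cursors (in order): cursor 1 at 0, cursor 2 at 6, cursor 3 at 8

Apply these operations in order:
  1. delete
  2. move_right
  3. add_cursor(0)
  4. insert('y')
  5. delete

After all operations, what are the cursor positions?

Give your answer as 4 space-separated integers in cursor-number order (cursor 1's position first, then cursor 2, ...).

After op 1 (delete): buffer="cgiueb" (len 6), cursors c1@0 c2@5 c3@6, authorship ......
After op 2 (move_right): buffer="cgiueb" (len 6), cursors c1@1 c2@6 c3@6, authorship ......
After op 3 (add_cursor(0)): buffer="cgiueb" (len 6), cursors c4@0 c1@1 c2@6 c3@6, authorship ......
After op 4 (insert('y')): buffer="ycygiuebyy" (len 10), cursors c4@1 c1@3 c2@10 c3@10, authorship 4.1.....23
After op 5 (delete): buffer="cgiueb" (len 6), cursors c4@0 c1@1 c2@6 c3@6, authorship ......

Answer: 1 6 6 0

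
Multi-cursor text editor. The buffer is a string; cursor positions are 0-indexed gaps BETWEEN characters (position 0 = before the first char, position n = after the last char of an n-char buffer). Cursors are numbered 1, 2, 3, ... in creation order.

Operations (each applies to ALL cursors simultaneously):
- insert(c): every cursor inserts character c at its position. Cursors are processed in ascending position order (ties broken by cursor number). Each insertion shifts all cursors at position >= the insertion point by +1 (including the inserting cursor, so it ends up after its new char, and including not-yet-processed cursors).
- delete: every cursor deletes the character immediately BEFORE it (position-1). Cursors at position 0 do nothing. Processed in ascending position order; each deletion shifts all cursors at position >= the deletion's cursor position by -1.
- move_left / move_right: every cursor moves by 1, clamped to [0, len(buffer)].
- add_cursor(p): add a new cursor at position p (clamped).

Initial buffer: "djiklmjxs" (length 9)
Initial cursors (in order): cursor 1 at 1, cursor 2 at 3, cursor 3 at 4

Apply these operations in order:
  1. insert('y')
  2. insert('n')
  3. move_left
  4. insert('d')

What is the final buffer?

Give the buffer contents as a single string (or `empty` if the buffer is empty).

Answer: dydnjiydnkydnlmjxs

Derivation:
After op 1 (insert('y')): buffer="dyjiykylmjxs" (len 12), cursors c1@2 c2@5 c3@7, authorship .1..2.3.....
After op 2 (insert('n')): buffer="dynjiynkynlmjxs" (len 15), cursors c1@3 c2@7 c3@10, authorship .11..22.33.....
After op 3 (move_left): buffer="dynjiynkynlmjxs" (len 15), cursors c1@2 c2@6 c3@9, authorship .11..22.33.....
After op 4 (insert('d')): buffer="dydnjiydnkydnlmjxs" (len 18), cursors c1@3 c2@8 c3@12, authorship .111..222.333.....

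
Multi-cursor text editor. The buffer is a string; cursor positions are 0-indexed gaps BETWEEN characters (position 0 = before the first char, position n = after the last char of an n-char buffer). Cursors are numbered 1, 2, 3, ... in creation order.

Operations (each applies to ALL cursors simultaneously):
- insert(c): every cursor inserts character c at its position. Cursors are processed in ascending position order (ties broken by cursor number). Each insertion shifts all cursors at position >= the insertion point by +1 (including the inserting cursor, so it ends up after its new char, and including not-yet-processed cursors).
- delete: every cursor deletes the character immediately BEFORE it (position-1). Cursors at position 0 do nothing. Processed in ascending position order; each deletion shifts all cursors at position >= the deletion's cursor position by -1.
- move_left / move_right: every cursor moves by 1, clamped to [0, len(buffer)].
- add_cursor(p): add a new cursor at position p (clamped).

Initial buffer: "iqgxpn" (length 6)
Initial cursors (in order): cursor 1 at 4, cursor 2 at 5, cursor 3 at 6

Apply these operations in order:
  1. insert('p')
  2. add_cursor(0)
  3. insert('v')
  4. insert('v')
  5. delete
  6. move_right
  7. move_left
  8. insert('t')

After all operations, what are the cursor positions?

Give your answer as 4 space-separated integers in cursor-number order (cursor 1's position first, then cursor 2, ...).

After op 1 (insert('p')): buffer="iqgxpppnp" (len 9), cursors c1@5 c2@7 c3@9, authorship ....1.2.3
After op 2 (add_cursor(0)): buffer="iqgxpppnp" (len 9), cursors c4@0 c1@5 c2@7 c3@9, authorship ....1.2.3
After op 3 (insert('v')): buffer="viqgxpvppvnpv" (len 13), cursors c4@1 c1@7 c2@10 c3@13, authorship 4....11.22.33
After op 4 (insert('v')): buffer="vviqgxpvvppvvnpvv" (len 17), cursors c4@2 c1@9 c2@13 c3@17, authorship 44....111.222.333
After op 5 (delete): buffer="viqgxpvppvnpv" (len 13), cursors c4@1 c1@7 c2@10 c3@13, authorship 4....11.22.33
After op 6 (move_right): buffer="viqgxpvppvnpv" (len 13), cursors c4@2 c1@8 c2@11 c3@13, authorship 4....11.22.33
After op 7 (move_left): buffer="viqgxpvppvnpv" (len 13), cursors c4@1 c1@7 c2@10 c3@12, authorship 4....11.22.33
After op 8 (insert('t')): buffer="vtiqgxpvtppvtnptv" (len 17), cursors c4@2 c1@9 c2@13 c3@16, authorship 44....111.222.333

Answer: 9 13 16 2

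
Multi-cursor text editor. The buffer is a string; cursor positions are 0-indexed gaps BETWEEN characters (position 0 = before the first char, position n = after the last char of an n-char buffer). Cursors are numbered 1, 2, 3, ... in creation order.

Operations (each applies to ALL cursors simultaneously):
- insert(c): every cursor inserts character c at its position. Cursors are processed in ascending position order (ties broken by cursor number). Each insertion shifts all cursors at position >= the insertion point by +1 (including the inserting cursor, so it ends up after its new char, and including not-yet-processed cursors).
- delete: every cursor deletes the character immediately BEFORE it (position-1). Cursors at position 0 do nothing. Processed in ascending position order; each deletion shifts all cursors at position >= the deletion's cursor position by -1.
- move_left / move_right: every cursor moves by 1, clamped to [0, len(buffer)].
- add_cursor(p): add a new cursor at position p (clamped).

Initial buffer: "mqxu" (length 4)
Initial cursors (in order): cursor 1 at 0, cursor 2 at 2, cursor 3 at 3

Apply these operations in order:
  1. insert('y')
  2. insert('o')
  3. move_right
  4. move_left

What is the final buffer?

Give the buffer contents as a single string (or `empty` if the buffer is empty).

Answer: yomqyoxyou

Derivation:
After op 1 (insert('y')): buffer="ymqyxyu" (len 7), cursors c1@1 c2@4 c3@6, authorship 1..2.3.
After op 2 (insert('o')): buffer="yomqyoxyou" (len 10), cursors c1@2 c2@6 c3@9, authorship 11..22.33.
After op 3 (move_right): buffer="yomqyoxyou" (len 10), cursors c1@3 c2@7 c3@10, authorship 11..22.33.
After op 4 (move_left): buffer="yomqyoxyou" (len 10), cursors c1@2 c2@6 c3@9, authorship 11..22.33.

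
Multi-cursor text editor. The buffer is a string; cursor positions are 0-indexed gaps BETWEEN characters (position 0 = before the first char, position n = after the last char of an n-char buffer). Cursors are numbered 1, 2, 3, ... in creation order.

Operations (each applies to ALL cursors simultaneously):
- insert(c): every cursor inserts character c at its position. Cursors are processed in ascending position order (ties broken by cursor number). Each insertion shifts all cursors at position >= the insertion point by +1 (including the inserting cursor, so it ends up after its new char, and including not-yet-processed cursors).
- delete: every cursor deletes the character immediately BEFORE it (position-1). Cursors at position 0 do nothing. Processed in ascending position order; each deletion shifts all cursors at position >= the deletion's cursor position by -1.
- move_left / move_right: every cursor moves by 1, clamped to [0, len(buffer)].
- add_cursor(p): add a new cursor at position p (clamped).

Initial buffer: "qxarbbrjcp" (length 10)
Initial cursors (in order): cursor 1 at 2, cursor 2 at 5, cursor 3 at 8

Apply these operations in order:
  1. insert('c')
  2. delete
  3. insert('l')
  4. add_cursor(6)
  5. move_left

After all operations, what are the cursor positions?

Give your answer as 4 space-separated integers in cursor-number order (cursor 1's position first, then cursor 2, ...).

Answer: 2 6 10 5

Derivation:
After op 1 (insert('c')): buffer="qxcarbcbrjccp" (len 13), cursors c1@3 c2@7 c3@11, authorship ..1...2...3..
After op 2 (delete): buffer="qxarbbrjcp" (len 10), cursors c1@2 c2@5 c3@8, authorship ..........
After op 3 (insert('l')): buffer="qxlarblbrjlcp" (len 13), cursors c1@3 c2@7 c3@11, authorship ..1...2...3..
After op 4 (add_cursor(6)): buffer="qxlarblbrjlcp" (len 13), cursors c1@3 c4@6 c2@7 c3@11, authorship ..1...2...3..
After op 5 (move_left): buffer="qxlarblbrjlcp" (len 13), cursors c1@2 c4@5 c2@6 c3@10, authorship ..1...2...3..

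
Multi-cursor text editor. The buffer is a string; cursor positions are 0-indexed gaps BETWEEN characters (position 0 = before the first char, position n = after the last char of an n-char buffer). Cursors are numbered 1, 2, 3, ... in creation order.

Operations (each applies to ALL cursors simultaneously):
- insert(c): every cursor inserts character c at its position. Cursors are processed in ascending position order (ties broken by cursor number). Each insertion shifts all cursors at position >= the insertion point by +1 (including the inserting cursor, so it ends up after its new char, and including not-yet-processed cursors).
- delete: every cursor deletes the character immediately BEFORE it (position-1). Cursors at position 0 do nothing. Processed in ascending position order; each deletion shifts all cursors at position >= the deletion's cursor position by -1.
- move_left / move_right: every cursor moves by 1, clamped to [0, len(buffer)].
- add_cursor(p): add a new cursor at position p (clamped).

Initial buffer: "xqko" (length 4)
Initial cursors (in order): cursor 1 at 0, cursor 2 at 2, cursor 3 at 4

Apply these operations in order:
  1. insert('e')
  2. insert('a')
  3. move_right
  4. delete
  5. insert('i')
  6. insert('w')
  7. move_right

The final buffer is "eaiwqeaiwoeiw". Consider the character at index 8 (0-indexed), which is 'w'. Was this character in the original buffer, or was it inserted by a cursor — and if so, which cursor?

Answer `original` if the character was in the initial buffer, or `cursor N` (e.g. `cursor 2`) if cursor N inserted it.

After op 1 (insert('e')): buffer="exqekoe" (len 7), cursors c1@1 c2@4 c3@7, authorship 1..2..3
After op 2 (insert('a')): buffer="eaxqeakoea" (len 10), cursors c1@2 c2@6 c3@10, authorship 11..22..33
After op 3 (move_right): buffer="eaxqeakoea" (len 10), cursors c1@3 c2@7 c3@10, authorship 11..22..33
After op 4 (delete): buffer="eaqeaoe" (len 7), cursors c1@2 c2@5 c3@7, authorship 11.22.3
After op 5 (insert('i')): buffer="eaiqeaioei" (len 10), cursors c1@3 c2@7 c3@10, authorship 111.222.33
After op 6 (insert('w')): buffer="eaiwqeaiwoeiw" (len 13), cursors c1@4 c2@9 c3@13, authorship 1111.2222.333
After op 7 (move_right): buffer="eaiwqeaiwoeiw" (len 13), cursors c1@5 c2@10 c3@13, authorship 1111.2222.333
Authorship (.=original, N=cursor N): 1 1 1 1 . 2 2 2 2 . 3 3 3
Index 8: author = 2

Answer: cursor 2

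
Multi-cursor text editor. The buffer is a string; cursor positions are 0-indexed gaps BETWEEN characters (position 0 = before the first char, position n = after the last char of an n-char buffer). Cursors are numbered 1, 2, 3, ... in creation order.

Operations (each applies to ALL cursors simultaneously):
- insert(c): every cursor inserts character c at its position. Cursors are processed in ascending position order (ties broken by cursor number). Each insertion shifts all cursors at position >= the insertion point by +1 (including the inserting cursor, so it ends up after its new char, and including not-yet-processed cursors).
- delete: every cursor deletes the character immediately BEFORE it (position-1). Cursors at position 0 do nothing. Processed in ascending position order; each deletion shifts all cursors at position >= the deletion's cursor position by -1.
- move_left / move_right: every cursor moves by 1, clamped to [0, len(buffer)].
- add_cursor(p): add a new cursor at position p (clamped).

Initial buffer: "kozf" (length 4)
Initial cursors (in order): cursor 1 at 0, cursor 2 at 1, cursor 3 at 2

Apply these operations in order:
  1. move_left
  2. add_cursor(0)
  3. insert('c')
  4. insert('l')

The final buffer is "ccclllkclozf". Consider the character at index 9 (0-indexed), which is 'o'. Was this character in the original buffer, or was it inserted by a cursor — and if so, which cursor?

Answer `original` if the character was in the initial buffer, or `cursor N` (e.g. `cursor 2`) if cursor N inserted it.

After op 1 (move_left): buffer="kozf" (len 4), cursors c1@0 c2@0 c3@1, authorship ....
After op 2 (add_cursor(0)): buffer="kozf" (len 4), cursors c1@0 c2@0 c4@0 c3@1, authorship ....
After op 3 (insert('c')): buffer="ccckcozf" (len 8), cursors c1@3 c2@3 c4@3 c3@5, authorship 124.3...
After op 4 (insert('l')): buffer="ccclllkclozf" (len 12), cursors c1@6 c2@6 c4@6 c3@9, authorship 124124.33...
Authorship (.=original, N=cursor N): 1 2 4 1 2 4 . 3 3 . . .
Index 9: author = original

Answer: original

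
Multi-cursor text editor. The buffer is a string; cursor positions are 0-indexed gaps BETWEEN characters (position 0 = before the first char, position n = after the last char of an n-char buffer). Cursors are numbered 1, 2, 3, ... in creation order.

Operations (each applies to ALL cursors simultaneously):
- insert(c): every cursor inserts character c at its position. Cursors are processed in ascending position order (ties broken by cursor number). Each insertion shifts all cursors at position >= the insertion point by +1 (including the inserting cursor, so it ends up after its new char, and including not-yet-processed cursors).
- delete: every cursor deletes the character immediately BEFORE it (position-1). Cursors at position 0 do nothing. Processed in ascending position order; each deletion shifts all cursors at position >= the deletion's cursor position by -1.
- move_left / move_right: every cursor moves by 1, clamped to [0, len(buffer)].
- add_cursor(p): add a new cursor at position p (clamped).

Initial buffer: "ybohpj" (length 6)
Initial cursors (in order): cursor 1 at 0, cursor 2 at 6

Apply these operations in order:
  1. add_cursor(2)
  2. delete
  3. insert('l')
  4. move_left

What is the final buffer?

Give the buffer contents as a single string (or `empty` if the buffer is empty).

After op 1 (add_cursor(2)): buffer="ybohpj" (len 6), cursors c1@0 c3@2 c2@6, authorship ......
After op 2 (delete): buffer="yohp" (len 4), cursors c1@0 c3@1 c2@4, authorship ....
After op 3 (insert('l')): buffer="lylohpl" (len 7), cursors c1@1 c3@3 c2@7, authorship 1.3...2
After op 4 (move_left): buffer="lylohpl" (len 7), cursors c1@0 c3@2 c2@6, authorship 1.3...2

Answer: lylohpl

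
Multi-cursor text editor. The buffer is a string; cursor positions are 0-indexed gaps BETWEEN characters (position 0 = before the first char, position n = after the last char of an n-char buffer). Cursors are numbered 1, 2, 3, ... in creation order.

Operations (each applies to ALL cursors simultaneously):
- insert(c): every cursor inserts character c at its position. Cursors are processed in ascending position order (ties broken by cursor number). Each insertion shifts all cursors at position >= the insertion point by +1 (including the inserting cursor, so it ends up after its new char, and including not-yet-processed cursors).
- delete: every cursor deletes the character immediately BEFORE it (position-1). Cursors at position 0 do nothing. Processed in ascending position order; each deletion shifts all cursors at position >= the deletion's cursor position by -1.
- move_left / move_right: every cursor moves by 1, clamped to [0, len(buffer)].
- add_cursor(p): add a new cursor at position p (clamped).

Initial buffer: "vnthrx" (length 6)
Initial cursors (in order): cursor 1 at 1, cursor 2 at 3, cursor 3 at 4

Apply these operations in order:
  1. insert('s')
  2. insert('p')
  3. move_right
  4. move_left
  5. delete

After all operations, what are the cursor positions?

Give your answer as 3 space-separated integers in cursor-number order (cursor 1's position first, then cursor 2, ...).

Answer: 2 5 7

Derivation:
After op 1 (insert('s')): buffer="vsntshsrx" (len 9), cursors c1@2 c2@5 c3@7, authorship .1..2.3..
After op 2 (insert('p')): buffer="vspntsphsprx" (len 12), cursors c1@3 c2@7 c3@10, authorship .11..22.33..
After op 3 (move_right): buffer="vspntsphsprx" (len 12), cursors c1@4 c2@8 c3@11, authorship .11..22.33..
After op 4 (move_left): buffer="vspntsphsprx" (len 12), cursors c1@3 c2@7 c3@10, authorship .11..22.33..
After op 5 (delete): buffer="vsntshsrx" (len 9), cursors c1@2 c2@5 c3@7, authorship .1..2.3..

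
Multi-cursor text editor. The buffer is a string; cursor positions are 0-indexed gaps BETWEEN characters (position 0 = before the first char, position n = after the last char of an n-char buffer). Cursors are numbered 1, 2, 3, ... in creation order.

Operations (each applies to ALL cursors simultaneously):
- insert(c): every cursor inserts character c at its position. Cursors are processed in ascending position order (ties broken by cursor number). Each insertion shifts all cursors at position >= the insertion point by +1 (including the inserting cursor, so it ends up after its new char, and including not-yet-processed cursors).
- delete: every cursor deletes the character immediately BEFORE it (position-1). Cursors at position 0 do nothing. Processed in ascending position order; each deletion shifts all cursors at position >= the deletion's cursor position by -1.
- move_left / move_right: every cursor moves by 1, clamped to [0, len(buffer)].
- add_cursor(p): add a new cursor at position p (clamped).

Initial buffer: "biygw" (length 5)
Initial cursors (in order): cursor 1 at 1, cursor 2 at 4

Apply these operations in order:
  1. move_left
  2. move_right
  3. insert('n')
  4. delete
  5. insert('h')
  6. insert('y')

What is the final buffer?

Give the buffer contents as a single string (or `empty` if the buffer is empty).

Answer: bhyiyghyw

Derivation:
After op 1 (move_left): buffer="biygw" (len 5), cursors c1@0 c2@3, authorship .....
After op 2 (move_right): buffer="biygw" (len 5), cursors c1@1 c2@4, authorship .....
After op 3 (insert('n')): buffer="bniygnw" (len 7), cursors c1@2 c2@6, authorship .1...2.
After op 4 (delete): buffer="biygw" (len 5), cursors c1@1 c2@4, authorship .....
After op 5 (insert('h')): buffer="bhiyghw" (len 7), cursors c1@2 c2@6, authorship .1...2.
After op 6 (insert('y')): buffer="bhyiyghyw" (len 9), cursors c1@3 c2@8, authorship .11...22.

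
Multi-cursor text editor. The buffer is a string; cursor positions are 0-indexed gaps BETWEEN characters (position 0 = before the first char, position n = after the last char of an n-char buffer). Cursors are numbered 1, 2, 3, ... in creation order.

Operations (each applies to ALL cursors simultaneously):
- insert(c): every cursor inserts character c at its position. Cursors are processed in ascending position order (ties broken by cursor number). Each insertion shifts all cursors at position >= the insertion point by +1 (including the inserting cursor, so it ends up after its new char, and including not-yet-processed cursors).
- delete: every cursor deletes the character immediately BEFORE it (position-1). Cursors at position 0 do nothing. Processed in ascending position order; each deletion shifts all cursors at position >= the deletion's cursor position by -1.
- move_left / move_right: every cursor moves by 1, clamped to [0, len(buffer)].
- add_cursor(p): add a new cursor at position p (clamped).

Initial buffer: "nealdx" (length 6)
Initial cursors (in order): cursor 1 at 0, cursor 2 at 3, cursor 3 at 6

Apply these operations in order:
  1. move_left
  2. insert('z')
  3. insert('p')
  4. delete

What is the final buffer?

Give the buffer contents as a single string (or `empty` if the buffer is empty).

After op 1 (move_left): buffer="nealdx" (len 6), cursors c1@0 c2@2 c3@5, authorship ......
After op 2 (insert('z')): buffer="znezaldzx" (len 9), cursors c1@1 c2@4 c3@8, authorship 1..2...3.
After op 3 (insert('p')): buffer="zpnezpaldzpx" (len 12), cursors c1@2 c2@6 c3@11, authorship 11..22...33.
After op 4 (delete): buffer="znezaldzx" (len 9), cursors c1@1 c2@4 c3@8, authorship 1..2...3.

Answer: znezaldzx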